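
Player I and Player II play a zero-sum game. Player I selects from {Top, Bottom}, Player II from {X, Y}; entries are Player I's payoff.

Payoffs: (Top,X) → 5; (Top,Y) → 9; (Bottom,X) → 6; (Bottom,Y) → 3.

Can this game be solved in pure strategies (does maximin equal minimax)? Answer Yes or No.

Row minima: Top → 5, Bottom → 3; maximin = 5.
Column maxima: X → 6, Y → 9; minimax = 6.
5 ≠ 6, so no pure-strategy equilibrium exists.

No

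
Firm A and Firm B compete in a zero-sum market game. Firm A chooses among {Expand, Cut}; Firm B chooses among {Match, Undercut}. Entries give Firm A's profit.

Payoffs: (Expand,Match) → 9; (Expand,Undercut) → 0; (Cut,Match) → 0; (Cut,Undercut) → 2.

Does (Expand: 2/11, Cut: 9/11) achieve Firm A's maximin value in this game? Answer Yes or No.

Yes

Against Match this mix gives (2/11)·9 + (9/11)·0 = 18/11.
Against Undercut this mix gives (2/11)·0 + (9/11)·2 = 18/11.
All of Firm B's active replies (Match, Undercut) yield 18/11, and no column does worse for Firm A. The mix makes Firm B indifferent and guarantees 18/11, so it is optimal.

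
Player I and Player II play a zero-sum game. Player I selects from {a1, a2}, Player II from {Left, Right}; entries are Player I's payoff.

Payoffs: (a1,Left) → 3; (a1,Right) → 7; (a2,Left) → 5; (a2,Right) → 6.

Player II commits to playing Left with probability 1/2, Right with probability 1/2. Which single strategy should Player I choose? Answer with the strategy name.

a2

Expected payoff of a1: (1/2)·3 + (1/2)·7 = 5.
Expected payoff of a2: (1/2)·5 + (1/2)·6 = 11/2.
The largest is 11/2, so Player I's best response is a2.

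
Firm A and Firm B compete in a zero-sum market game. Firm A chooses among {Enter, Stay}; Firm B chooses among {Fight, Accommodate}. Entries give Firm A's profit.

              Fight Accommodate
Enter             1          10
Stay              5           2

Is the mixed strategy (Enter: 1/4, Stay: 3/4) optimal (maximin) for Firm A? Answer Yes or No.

Yes

Against Fight this mix gives (1/4)·1 + (3/4)·5 = 4.
Against Accommodate this mix gives (1/4)·10 + (3/4)·2 = 4.
All of Firm B's active replies (Fight, Accommodate) yield 4, and no column does worse for Firm A. The mix makes Firm B indifferent and guarantees 4, so it is optimal.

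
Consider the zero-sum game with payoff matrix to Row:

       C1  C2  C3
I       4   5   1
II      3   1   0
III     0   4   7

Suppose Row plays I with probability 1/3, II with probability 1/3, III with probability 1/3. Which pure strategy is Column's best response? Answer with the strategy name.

C1

If Column plays C1, Row's expected payoff is (1/3)·4 + (1/3)·3 + (1/3)·0 = 7/3.
If Column plays C2, Row's expected payoff is (1/3)·5 + (1/3)·1 + (1/3)·4 = 10/3.
If Column plays C3, Row's expected payoff is (1/3)·1 + (1/3)·0 + (1/3)·7 = 8/3.
Column minimizes Row's payoff; the smallest is 7/3, so the best response is C1.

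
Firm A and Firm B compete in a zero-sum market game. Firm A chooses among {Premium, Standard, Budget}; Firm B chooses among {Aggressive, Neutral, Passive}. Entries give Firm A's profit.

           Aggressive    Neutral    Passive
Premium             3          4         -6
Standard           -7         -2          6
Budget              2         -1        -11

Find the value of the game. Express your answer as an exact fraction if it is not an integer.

-12/11

Row minima: Premium → -6, Standard → -7, Budget → -11; maximin = -6.
Column maxima: Aggressive → 3, Neutral → 4, Passive → 6; minimax = 3.
-6 ≠ 3, so there is no saddle point; optimal play is mixed.
Budget is strictly dominated by Premium, so Firm A never plays it.
With Budget eliminated, Neutral is strictly dominated by Aggressive (it gives Firm A strictly more in every remaining row), so Firm B never plays it.
On the remaining 2×2 (Premium, Standard vs Aggressive, Passive):
Let Firm A play Premium with probability p. Expected payoff against Aggressive: 3p + (-7)(1−p) = 10p − 7; against Passive: (-6)p + 6(1−p) = −12p + 6.
Setting these equal: 10p − 7 = −12p + 6 ⇒ 22p = 13 ⇒ p = 13/22, and the value is (10)·(13/22) − 7 = -12/11.
For Firm B: with q = P(Aggressive), equating Premium's and Standard's payoffs gives 9q − 6 = −13q + 6 ⇒ q = 6/11.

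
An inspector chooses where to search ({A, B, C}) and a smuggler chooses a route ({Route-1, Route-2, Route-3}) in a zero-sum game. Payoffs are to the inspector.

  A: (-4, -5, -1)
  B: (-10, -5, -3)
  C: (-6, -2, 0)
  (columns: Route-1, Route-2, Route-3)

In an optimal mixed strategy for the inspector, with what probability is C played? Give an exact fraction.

1/5

Row minima: A → -5, B → -10, C → -6; maximin = -5.
Column maxima: Route-1 → -4, Route-2 → -2, Route-3 → 0; minimax = -4.
-5 ≠ -4, so there is no saddle point; optimal play is mixed.
B is strictly dominated by C, so the inspector never plays it.
Route-3 is strictly dominated by Route-1 (it gives the inspector strictly more in every row), so the smuggler never plays it.
On the remaining 2×2 (A, C vs Route-1, Route-2):
Let the inspector play A with probability p. Expected payoff against Route-1: (-4)p + (-6)(1−p) = 2p − 6; against Route-2: (-5)p + (-2)(1−p) = −3p − 2.
Setting these equal: 2p − 6 = −3p − 2 ⇒ 5p = 4 ⇒ p = 4/5, and the value is (2)·(4/5) − 6 = -22/5.
For the smuggler: with q = P(Route-1), equating A's and C's payoffs gives q − 5 = −4q − 2 ⇒ q = 3/5.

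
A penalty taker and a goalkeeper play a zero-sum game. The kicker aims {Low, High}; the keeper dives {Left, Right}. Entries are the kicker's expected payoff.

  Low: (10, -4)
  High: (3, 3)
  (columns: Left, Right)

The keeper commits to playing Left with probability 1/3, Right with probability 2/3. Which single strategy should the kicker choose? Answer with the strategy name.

Expected payoff of Low: (1/3)·10 + (2/3)·(-4) = 2/3.
Expected payoff of High: (1/3)·3 + (2/3)·3 = 3.
The largest is 3, so the kicker's best response is High.

High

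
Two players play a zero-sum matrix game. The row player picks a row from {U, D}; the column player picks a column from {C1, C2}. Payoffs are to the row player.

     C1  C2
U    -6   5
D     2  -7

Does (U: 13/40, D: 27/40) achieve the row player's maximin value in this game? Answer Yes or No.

No

Against C1 this mix gives (13/40)·(-6) + (27/40)·2 = -3/5.
Against C2 this mix gives (13/40)·5 + (27/40)·(-7) = -31/10.
The column player will play C2, holding the row player to -31/10. Shifting weight toward the row that does better against C2 would raise this floor (the equalizing mix achieves -8/5 against both C2 and C1), so the proposed strategy is not optimal.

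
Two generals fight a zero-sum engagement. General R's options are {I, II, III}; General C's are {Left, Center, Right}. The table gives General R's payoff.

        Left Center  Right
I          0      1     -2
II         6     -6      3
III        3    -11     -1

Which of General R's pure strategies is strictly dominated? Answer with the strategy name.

III

II gives a strictly higher payoff than III against every column: 6 > 3, -6 > -11, 3 > -1.
So III is strictly dominated and General R never plays it.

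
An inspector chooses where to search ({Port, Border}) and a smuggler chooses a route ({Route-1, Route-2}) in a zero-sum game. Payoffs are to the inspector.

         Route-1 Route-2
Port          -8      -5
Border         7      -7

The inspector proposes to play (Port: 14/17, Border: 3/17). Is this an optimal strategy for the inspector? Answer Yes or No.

Against Route-1 this mix gives (14/17)·(-8) + (3/17)·7 = -91/17.
Against Route-2 this mix gives (14/17)·(-5) + (3/17)·(-7) = -91/17.
All of the smuggler's active replies (Route-1, Route-2) yield -91/17, and no column does worse for the inspector. The mix makes the smuggler indifferent and guarantees -91/17, so it is optimal.

Yes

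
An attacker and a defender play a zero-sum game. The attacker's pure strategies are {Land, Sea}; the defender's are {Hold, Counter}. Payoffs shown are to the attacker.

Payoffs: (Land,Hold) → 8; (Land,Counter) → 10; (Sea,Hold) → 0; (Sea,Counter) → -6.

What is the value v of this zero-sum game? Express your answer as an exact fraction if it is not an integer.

Row minima: Land → 8, Sea → -6; maximin = 8.
Column maxima: Hold → 8, Counter → 10; minimax = 8.
Since maximin = minimax = 8, there is a saddle point and the value is 8.

8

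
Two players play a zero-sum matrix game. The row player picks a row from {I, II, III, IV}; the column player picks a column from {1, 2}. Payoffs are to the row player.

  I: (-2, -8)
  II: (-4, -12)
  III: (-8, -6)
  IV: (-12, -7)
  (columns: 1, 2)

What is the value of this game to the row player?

Row minima: I → -8, II → -12, III → -8, IV → -12; maximin = -8.
Column maxima: 1 → -2, 2 → -6; minimax = -6.
-8 ≠ -6, so there is no saddle point; optimal play is mixed.
II is strictly dominated by I, so the row player never plays it.
IV is strictly dominated by III, so the row player never plays it.
On the remaining 2×2 (I, III vs 1, 2):
Let the row player play I with probability p. Expected payoff against 1: (-2)p + (-8)(1−p) = 6p − 8; against 2: (-8)p + (-6)(1−p) = −2p − 6.
Setting these equal: 6p − 8 = −2p − 6 ⇒ 8p = 2 ⇒ p = 1/4, and the value is (6)·(1/4) − 8 = -13/2.
For the column player: with q = P(1), equating I's and III's payoffs gives 6q − 8 = −2q − 6 ⇒ q = 1/4.

-13/2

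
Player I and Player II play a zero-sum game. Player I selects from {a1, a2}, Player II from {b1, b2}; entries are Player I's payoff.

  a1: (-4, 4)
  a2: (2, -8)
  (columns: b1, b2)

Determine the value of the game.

Row minima: a1 → -4, a2 → -8; maximin = -4.
Column maxima: b1 → 2, b2 → 4; minimax = 2.
-4 ≠ 2, so there is no saddle point; optimal play is mixed.
Let Player I play a1 with probability p. Expected payoff against b1: (-4)p + 2(1−p) = −6p + 2; against b2: 4p + (-8)(1−p) = 12p − 8.
Setting these equal: −6p + 2 = 12p − 8 ⇒ −18p = -10 ⇒ p = 5/9, and the value is (-6)·(5/9) + 2 = -4/3.
For Player II: with q = P(b1), equating a1's and a2's payoffs gives −8q + 4 = 10q − 8 ⇒ q = 2/3.

-4/3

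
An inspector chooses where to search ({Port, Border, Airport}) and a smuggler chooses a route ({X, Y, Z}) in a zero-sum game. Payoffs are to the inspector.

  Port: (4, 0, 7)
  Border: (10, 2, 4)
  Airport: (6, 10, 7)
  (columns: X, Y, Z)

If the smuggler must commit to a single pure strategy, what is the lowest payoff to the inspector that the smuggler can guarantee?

Column maxima: X → 10, Y → 10, Z → 7.
The smallest of these is 7.

7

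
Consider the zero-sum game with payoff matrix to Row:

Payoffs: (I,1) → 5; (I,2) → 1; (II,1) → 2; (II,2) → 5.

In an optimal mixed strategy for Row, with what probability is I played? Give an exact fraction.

3/7

Row minima: I → 1, II → 2; maximin = 2.
Column maxima: 1 → 5, 2 → 5; minimax = 5.
2 ≠ 5, so there is no saddle point; optimal play is mixed.
Let Row play I with probability p. Expected payoff against 1: 5p + 2(1−p) = 3p + 2; against 2: 1p + 5(1−p) = −4p + 5.
Setting these equal: 3p + 2 = −4p + 5 ⇒ 7p = 3 ⇒ p = 3/7, and the value is (3)·(3/7) + 2 = 23/7.
For Column: with q = P(1), equating I's and II's payoffs gives 4q + 1 = −3q + 5 ⇒ q = 4/7.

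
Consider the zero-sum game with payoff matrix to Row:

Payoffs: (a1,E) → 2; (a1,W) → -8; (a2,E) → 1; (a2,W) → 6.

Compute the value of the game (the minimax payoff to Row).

4/3

Row minima: a1 → -8, a2 → 1; maximin = 1.
Column maxima: E → 2, W → 6; minimax = 2.
1 ≠ 2, so there is no saddle point; optimal play is mixed.
Let Row play a1 with probability p. Expected payoff against E: 2p + 1(1−p) = p + 1; against W: (-8)p + 6(1−p) = −14p + 6.
Setting these equal: p + 1 = −14p + 6 ⇒ 15p = 5 ⇒ p = 1/3, and the value is (1)·(1/3) + 1 = 4/3.
For Column: with q = P(E), equating a1's and a2's payoffs gives 10q − 8 = −5q + 6 ⇒ q = 14/15.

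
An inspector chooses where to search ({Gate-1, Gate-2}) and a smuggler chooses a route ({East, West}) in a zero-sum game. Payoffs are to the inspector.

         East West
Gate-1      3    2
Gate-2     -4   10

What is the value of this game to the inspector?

Row minima: Gate-1 → 2, Gate-2 → -4; maximin = 2.
Column maxima: East → 3, West → 10; minimax = 3.
2 ≠ 3, so there is no saddle point; optimal play is mixed.
Let the inspector play Gate-1 with probability p. Expected payoff against East: 3p + (-4)(1−p) = 7p − 4; against West: 2p + 10(1−p) = −8p + 10.
Setting these equal: 7p − 4 = −8p + 10 ⇒ 15p = 14 ⇒ p = 14/15, and the value is (7)·(14/15) − 4 = 38/15.
For the smuggler: with q = P(East), equating Gate-1's and Gate-2's payoffs gives q + 2 = −14q + 10 ⇒ q = 8/15.

38/15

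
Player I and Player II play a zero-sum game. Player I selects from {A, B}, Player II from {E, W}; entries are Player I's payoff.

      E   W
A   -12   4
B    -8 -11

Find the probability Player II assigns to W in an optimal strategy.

4/19

Row minima: A → -12, B → -11; maximin = -11.
Column maxima: E → -8, W → 4; minimax = -8.
-11 ≠ -8, so there is no saddle point; optimal play is mixed.
Let Player I play A with probability p. Expected payoff against E: (-12)p + (-8)(1−p) = −4p − 8; against W: 4p + (-11)(1−p) = 15p − 11.
Setting these equal: −4p − 8 = 15p − 11 ⇒ −19p = -3 ⇒ p = 3/19, and the value is (-4)·(3/19) − 8 = -164/19.
For Player II: with q = P(E), equating A's and B's payoffs gives −16q + 4 = 3q − 11 ⇒ q = 15/19.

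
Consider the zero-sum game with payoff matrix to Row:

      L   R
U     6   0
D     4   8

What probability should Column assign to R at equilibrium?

Row minima: U → 0, D → 4; maximin = 4.
Column maxima: L → 6, R → 8; minimax = 6.
4 ≠ 6, so there is no saddle point; optimal play is mixed.
Let Row play U with probability p. Expected payoff against L: 6p + 4(1−p) = 2p + 4; against R: 0p + 8(1−p) = −8p + 8.
Setting these equal: 2p + 4 = −8p + 8 ⇒ 10p = 4 ⇒ p = 2/5, and the value is (2)·(2/5) + 4 = 24/5.
For Column: with q = P(L), equating U's and D's payoffs gives 6q = −4q + 8 ⇒ q = 4/5.

1/5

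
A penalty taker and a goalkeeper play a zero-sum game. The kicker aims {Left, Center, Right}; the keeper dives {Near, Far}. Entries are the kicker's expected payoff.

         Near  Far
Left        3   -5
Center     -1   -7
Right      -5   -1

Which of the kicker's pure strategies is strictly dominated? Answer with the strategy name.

Left gives a strictly higher payoff than Center against every column: 3 > -1, -5 > -7.
So Center is strictly dominated and the kicker never plays it.

Center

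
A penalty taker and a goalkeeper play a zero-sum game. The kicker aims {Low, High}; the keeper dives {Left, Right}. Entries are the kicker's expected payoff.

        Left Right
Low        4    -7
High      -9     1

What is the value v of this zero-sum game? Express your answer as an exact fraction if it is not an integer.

-59/21

Row minima: Low → -7, High → -9; maximin = -7.
Column maxima: Left → 4, Right → 1; minimax = 1.
-7 ≠ 1, so there is no saddle point; optimal play is mixed.
Let the kicker play Low with probability p. Expected payoff against Left: 4p + (-9)(1−p) = 13p − 9; against Right: (-7)p + 1(1−p) = −8p + 1.
Setting these equal: 13p − 9 = −8p + 1 ⇒ 21p = 10 ⇒ p = 10/21, and the value is (13)·(10/21) − 9 = -59/21.
For the keeper: with q = P(Left), equating Low's and High's payoffs gives 11q − 7 = −10q + 1 ⇒ q = 8/21.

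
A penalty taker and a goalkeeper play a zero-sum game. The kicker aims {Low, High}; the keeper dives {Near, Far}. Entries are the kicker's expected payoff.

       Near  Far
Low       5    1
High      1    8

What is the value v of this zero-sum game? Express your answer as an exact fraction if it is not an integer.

Row minima: Low → 1, High → 1; maximin = 1.
Column maxima: Near → 5, Far → 8; minimax = 5.
1 ≠ 5, so there is no saddle point; optimal play is mixed.
Let the kicker play Low with probability p. Expected payoff against Near: 5p + 1(1−p) = 4p + 1; against Far: 1p + 8(1−p) = −7p + 8.
Setting these equal: 4p + 1 = −7p + 8 ⇒ 11p = 7 ⇒ p = 7/11, and the value is (4)·(7/11) + 1 = 39/11.
For the keeper: with q = P(Near), equating Low's and High's payoffs gives 4q + 1 = −7q + 8 ⇒ q = 7/11.

39/11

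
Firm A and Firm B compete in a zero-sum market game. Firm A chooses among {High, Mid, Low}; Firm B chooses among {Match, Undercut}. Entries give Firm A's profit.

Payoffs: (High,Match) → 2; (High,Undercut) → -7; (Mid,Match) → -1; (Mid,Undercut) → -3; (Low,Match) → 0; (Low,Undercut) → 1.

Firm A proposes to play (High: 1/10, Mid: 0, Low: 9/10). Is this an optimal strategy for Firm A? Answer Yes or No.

Yes

Against Match this mix gives (1/10)·2 + (9/10)·0 = 1/5.
Against Undercut this mix gives (1/10)·(-7) + (9/10)·1 = 1/5.
All of Firm B's active replies (Match, Undercut) yield 1/5, and no column does worse for Firm A. The mix makes Firm B indifferent and guarantees 1/5, so it is optimal.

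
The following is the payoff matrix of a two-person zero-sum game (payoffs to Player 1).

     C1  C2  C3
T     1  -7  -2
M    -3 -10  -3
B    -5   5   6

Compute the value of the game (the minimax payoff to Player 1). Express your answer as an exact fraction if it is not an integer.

-5/3

Row minima: T → -7, M → -10, B → -5; maximin = -5.
Column maxima: C1 → 1, C2 → 5, C3 → 6; minimax = 1.
-5 ≠ 1, so there is no saddle point; optimal play is mixed.
M is strictly dominated by T, so Player 1 never plays it.
C3 is strictly dominated by C2 (it gives Player 1 strictly more in every row), so Player 2 never plays it.
On the remaining 2×2 (T, B vs C1, C2):
Let Player 1 play T with probability p. Expected payoff against C1: 1p + (-5)(1−p) = 6p − 5; against C2: (-7)p + 5(1−p) = −12p + 5.
Setting these equal: 6p − 5 = −12p + 5 ⇒ 18p = 10 ⇒ p = 5/9, and the value is (6)·(5/9) − 5 = -5/3.
For Player 2: with q = P(C1), equating T's and B's payoffs gives 8q − 7 = −10q + 5 ⇒ q = 2/3.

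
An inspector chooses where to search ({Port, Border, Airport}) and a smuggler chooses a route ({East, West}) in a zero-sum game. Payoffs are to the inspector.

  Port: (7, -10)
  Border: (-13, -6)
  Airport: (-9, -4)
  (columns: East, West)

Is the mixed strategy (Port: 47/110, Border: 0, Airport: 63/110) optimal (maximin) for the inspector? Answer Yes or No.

No

Against East this mix gives (47/110)·7 + (63/110)·(-9) = -119/55.
Against West this mix gives (47/110)·(-10) + (63/110)·(-4) = -361/55.
The smuggler will play West, holding the inspector to -361/55. Shifting weight toward the row that does better against West would raise this floor (the equalizing mix achieves -59/11 against both West and East), so the proposed strategy is not optimal.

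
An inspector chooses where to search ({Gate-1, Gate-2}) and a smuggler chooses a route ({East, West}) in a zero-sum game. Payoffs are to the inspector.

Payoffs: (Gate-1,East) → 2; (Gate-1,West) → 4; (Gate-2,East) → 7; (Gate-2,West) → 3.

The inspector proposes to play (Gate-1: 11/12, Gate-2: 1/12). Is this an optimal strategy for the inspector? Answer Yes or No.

No

Against East this mix gives (11/12)·2 + (1/12)·7 = 29/12.
Against West this mix gives (11/12)·4 + (1/12)·3 = 47/12.
The smuggler will play East, holding the inspector to 29/12. Shifting weight toward the row that does better against East would raise this floor (the equalizing mix achieves 11/3 against both East and West), so the proposed strategy is not optimal.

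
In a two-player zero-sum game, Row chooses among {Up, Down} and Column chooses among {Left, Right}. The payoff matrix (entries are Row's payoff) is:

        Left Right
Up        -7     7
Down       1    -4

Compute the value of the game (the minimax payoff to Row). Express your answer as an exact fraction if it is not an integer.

-21/19

Row minima: Up → -7, Down → -4; maximin = -4.
Column maxima: Left → 1, Right → 7; minimax = 1.
-4 ≠ 1, so there is no saddle point; optimal play is mixed.
Let Row play Up with probability p. Expected payoff against Left: (-7)p + 1(1−p) = −8p + 1; against Right: 7p + (-4)(1−p) = 11p − 4.
Setting these equal: −8p + 1 = 11p − 4 ⇒ −19p = -5 ⇒ p = 5/19, and the value is (-8)·(5/19) + 1 = -21/19.
For Column: with q = P(Left), equating Up's and Down's payoffs gives −14q + 7 = 5q − 4 ⇒ q = 11/19.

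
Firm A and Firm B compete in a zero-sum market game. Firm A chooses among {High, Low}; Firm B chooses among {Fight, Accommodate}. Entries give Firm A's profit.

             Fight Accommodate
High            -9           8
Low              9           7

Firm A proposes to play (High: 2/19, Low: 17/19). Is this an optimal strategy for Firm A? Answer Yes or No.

Yes

Against Fight this mix gives (2/19)·(-9) + (17/19)·9 = 135/19.
Against Accommodate this mix gives (2/19)·8 + (17/19)·7 = 135/19.
All of Firm B's active replies (Fight, Accommodate) yield 135/19, and no column does worse for Firm A. The mix makes Firm B indifferent and guarantees 135/19, so it is optimal.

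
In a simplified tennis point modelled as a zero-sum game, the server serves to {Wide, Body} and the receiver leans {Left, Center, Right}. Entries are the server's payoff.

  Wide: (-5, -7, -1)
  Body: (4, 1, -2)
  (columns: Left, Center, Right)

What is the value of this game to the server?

Row minima: Wide → -7, Body → -2; maximin = -2.
Column maxima: Left → 4, Center → 1, Right → -1; minimax = -1.
-2 ≠ -1, so there is no saddle point; optimal play is mixed.
Left is strictly dominated by Center (it gives the server strictly more in every row), so the receiver never plays it.
On the remaining 2×2 (Wide, Body vs Center, Right):
Let the server play Wide with probability p. Expected payoff against Center: (-7)p + 1(1−p) = −8p + 1; against Right: (-1)p + (-2)(1−p) = p − 2.
Setting these equal: −8p + 1 = p − 2 ⇒ −9p = -3 ⇒ p = 1/3, and the value is (-8)·(1/3) + 1 = -5/3.
For the receiver: with q = P(Center), equating Wide's and Body's payoffs gives −6q − 1 = 3q − 2 ⇒ q = 1/9.

-5/3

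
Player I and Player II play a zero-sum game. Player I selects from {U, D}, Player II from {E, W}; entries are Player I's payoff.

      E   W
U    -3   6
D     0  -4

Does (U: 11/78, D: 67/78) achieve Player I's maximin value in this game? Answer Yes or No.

No

Against E this mix gives (11/78)·(-3) + (67/78)·0 = -11/26.
Against W this mix gives (11/78)·6 + (67/78)·(-4) = -101/39.
Player II will play W, holding Player I to -101/39. Shifting weight toward the row that does better against W would raise this floor (the equalizing mix achieves -12/13 against both W and E), so the proposed strategy is not optimal.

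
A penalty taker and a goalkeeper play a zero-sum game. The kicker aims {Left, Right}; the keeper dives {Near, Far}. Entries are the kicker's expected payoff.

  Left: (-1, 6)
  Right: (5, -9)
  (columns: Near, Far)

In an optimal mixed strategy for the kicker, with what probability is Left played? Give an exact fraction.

Row minima: Left → -1, Right → -9; maximin = -1.
Column maxima: Near → 5, Far → 6; minimax = 5.
-1 ≠ 5, so there is no saddle point; optimal play is mixed.
Let the kicker play Left with probability p. Expected payoff against Near: (-1)p + 5(1−p) = −6p + 5; against Far: 6p + (-9)(1−p) = 15p − 9.
Setting these equal: −6p + 5 = 15p − 9 ⇒ −21p = -14 ⇒ p = 2/3, and the value is (-6)·(2/3) + 5 = 1.
For the keeper: with q = P(Near), equating Left's and Right's payoffs gives −7q + 6 = 14q − 9 ⇒ q = 5/7.

2/3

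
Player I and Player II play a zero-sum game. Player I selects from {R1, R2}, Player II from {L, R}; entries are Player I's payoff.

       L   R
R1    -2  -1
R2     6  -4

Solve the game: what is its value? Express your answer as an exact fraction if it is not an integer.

Row minima: R1 → -2, R2 → -4; maximin = -2.
Column maxima: L → 6, R → -1; minimax = -1.
-2 ≠ -1, so there is no saddle point; optimal play is mixed.
Let Player I play R1 with probability p. Expected payoff against L: (-2)p + 6(1−p) = −8p + 6; against R: (-1)p + (-4)(1−p) = 3p − 4.
Setting these equal: −8p + 6 = 3p − 4 ⇒ −11p = -10 ⇒ p = 10/11, and the value is (-8)·(10/11) + 6 = -14/11.
For Player II: with q = P(L), equating R1's and R2's payoffs gives −q − 1 = 10q − 4 ⇒ q = 3/11.

-14/11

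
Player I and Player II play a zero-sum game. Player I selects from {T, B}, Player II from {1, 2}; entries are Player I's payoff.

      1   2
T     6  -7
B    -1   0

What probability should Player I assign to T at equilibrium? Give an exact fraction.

1/14

Row minima: T → -7, B → -1; maximin = -1.
Column maxima: 1 → 6, 2 → 0; minimax = 0.
-1 ≠ 0, so there is no saddle point; optimal play is mixed.
Let Player I play T with probability p. Expected payoff against 1: 6p + (-1)(1−p) = 7p − 1; against 2: (-7)p + 0(1−p) = −7p.
Setting these equal: 7p − 1 = −7p ⇒ 14p = 1 ⇒ p = 1/14, and the value is (7)·(1/14) − 1 = -1/2.
For Player II: with q = P(1), equating T's and B's payoffs gives 13q − 7 = −q ⇒ q = 1/2.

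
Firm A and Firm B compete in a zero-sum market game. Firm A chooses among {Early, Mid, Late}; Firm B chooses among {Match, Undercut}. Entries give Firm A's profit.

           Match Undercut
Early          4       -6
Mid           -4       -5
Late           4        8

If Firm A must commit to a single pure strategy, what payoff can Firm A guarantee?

4

Row minima: Early → -6, Mid → -5, Late → 4.
The best of these is 4.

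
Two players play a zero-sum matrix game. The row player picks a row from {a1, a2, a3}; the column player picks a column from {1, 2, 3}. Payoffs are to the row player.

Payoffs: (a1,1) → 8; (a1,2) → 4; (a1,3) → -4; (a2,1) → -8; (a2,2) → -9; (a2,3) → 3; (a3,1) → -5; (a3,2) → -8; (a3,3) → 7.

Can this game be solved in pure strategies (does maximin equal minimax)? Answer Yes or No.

Row minima: a1 → -4, a2 → -9, a3 → -8; maximin = -4.
Column maxima: 1 → 8, 2 → 4, 3 → 7; minimax = 4.
-4 ≠ 4, so no pure-strategy equilibrium exists.

No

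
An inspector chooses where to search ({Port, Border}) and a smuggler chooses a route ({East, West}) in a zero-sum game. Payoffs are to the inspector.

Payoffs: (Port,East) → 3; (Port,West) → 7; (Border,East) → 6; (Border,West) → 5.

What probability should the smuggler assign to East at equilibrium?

Row minima: Port → 3, Border → 5; maximin = 5.
Column maxima: East → 6, West → 7; minimax = 6.
5 ≠ 6, so there is no saddle point; optimal play is mixed.
Let the inspector play Port with probability p. Expected payoff against East: 3p + 6(1−p) = −3p + 6; against West: 7p + 5(1−p) = 2p + 5.
Setting these equal: −3p + 6 = 2p + 5 ⇒ −5p = -1 ⇒ p = 1/5, and the value is (-3)·(1/5) + 6 = 27/5.
For the smuggler: with q = P(East), equating Port's and Border's payoffs gives −4q + 7 = q + 5 ⇒ q = 2/5.

2/5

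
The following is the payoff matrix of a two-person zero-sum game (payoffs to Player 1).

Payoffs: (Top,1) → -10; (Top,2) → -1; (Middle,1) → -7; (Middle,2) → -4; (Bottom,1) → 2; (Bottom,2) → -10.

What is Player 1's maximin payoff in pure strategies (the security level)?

-7

Row minima: Top → -10, Middle → -7, Bottom → -10.
The best of these is -7.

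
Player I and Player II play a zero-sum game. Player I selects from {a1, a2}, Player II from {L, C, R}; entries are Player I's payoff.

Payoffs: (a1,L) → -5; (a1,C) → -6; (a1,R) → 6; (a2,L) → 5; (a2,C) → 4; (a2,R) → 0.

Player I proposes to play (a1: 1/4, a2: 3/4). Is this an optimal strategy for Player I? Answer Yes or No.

Against L this mix gives (1/4)·(-5) + (3/4)·5 = 5/2.
Against C this mix gives (1/4)·(-6) + (3/4)·4 = 3/2.
Against R this mix gives (1/4)·6 + (3/4)·0 = 3/2.
All of Player II's active replies (C, R) yield 3/2, and no column does worse for Player I. The mix makes Player II indifferent and guarantees 3/2, so it is optimal.

Yes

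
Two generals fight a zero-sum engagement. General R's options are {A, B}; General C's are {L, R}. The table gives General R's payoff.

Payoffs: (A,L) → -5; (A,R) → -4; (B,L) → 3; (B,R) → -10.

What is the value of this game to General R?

Row minima: A → -5, B → -10; maximin = -5.
Column maxima: L → 3, R → -4; minimax = -4.
-5 ≠ -4, so there is no saddle point; optimal play is mixed.
Let General R play A with probability p. Expected payoff against L: (-5)p + 3(1−p) = −8p + 3; against R: (-4)p + (-10)(1−p) = 6p − 10.
Setting these equal: −8p + 3 = 6p − 10 ⇒ −14p = -13 ⇒ p = 13/14, and the value is (-8)·(13/14) + 3 = -31/7.
For General C: with q = P(L), equating A's and B's payoffs gives −q − 4 = 13q − 10 ⇒ q = 3/7.

-31/7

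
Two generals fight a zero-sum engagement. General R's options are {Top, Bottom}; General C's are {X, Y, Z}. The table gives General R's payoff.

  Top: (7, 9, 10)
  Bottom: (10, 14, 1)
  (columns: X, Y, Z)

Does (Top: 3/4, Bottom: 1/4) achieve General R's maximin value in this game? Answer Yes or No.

Yes

Against X this mix gives (3/4)·7 + (1/4)·10 = 31/4.
Against Y this mix gives (3/4)·9 + (1/4)·14 = 41/4.
Against Z this mix gives (3/4)·10 + (1/4)·1 = 31/4.
All of General C's active replies (X, Z) yield 31/4, and no column does worse for General R. The mix makes General C indifferent and guarantees 31/4, so it is optimal.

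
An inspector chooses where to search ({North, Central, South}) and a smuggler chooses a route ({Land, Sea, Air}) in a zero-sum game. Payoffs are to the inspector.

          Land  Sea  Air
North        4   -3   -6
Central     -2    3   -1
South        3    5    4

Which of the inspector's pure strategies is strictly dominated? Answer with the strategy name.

Central

South gives a strictly higher payoff than Central against every column: 3 > -2, 5 > 3, 4 > -1.
So Central is strictly dominated and the inspector never plays it.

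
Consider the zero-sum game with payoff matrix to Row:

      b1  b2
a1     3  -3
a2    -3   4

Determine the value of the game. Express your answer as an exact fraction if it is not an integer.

Row minima: a1 → -3, a2 → -3; maximin = -3.
Column maxima: b1 → 3, b2 → 4; minimax = 3.
-3 ≠ 3, so there is no saddle point; optimal play is mixed.
Let Row play a1 with probability p. Expected payoff against b1: 3p + (-3)(1−p) = 6p − 3; against b2: (-3)p + 4(1−p) = −7p + 4.
Setting these equal: 6p − 3 = −7p + 4 ⇒ 13p = 7 ⇒ p = 7/13, and the value is (6)·(7/13) − 3 = 3/13.
For Column: with q = P(b1), equating a1's and a2's payoffs gives 6q − 3 = −7q + 4 ⇒ q = 7/13.

3/13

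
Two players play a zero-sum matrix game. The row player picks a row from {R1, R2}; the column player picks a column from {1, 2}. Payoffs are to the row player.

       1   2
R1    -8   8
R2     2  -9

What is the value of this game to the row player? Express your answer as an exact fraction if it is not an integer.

-56/27

Row minima: R1 → -8, R2 → -9; maximin = -8.
Column maxima: 1 → 2, 2 → 8; minimax = 2.
-8 ≠ 2, so there is no saddle point; optimal play is mixed.
Let the row player play R1 with probability p. Expected payoff against 1: (-8)p + 2(1−p) = −10p + 2; against 2: 8p + (-9)(1−p) = 17p − 9.
Setting these equal: −10p + 2 = 17p − 9 ⇒ −27p = -11 ⇒ p = 11/27, and the value is (-10)·(11/27) + 2 = -56/27.
For the column player: with q = P(1), equating R1's and R2's payoffs gives −16q + 8 = 11q − 9 ⇒ q = 17/27.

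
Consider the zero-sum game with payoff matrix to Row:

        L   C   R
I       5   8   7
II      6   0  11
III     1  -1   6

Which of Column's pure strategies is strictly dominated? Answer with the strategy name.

L holds Row's payoff strictly below R in every row: 5 < 7, 6 < 11, 1 < 6.
So R is strictly dominated for Column.

R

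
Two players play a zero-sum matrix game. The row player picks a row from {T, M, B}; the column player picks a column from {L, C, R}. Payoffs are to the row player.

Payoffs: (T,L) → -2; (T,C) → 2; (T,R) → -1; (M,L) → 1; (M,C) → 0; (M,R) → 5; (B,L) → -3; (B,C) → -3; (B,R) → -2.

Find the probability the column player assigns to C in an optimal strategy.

Row minima: T → -2, M → 0, B → -3; maximin = 0.
Column maxima: L → 1, C → 2, R → 5; minimax = 1.
0 ≠ 1, so there is no saddle point; optimal play is mixed.
B is strictly dominated by T, so the row player never plays it.
R is strictly dominated by L (it gives the row player strictly more in every row), so the column player never plays it.
On the remaining 2×2 (T, M vs L, C):
Let the row player play T with probability p. Expected payoff against L: (-2)p + 1(1−p) = −3p + 1; against C: 2p + 0(1−p) = 2p.
Setting these equal: −3p + 1 = 2p ⇒ −5p = -1 ⇒ p = 1/5, and the value is (-3)·(1/5) + 1 = 2/5.
For the column player: with q = P(L), equating T's and M's payoffs gives −4q + 2 = q ⇒ q = 2/5.

3/5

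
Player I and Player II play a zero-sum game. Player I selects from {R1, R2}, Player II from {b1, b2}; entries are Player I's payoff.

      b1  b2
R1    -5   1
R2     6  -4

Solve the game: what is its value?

Row minima: R1 → -5, R2 → -4; maximin = -4.
Column maxima: b1 → 6, b2 → 1; minimax = 1.
-4 ≠ 1, so there is no saddle point; optimal play is mixed.
Let Player I play R1 with probability p. Expected payoff against b1: (-5)p + 6(1−p) = −11p + 6; against b2: 1p + (-4)(1−p) = 5p − 4.
Setting these equal: −11p + 6 = 5p − 4 ⇒ −16p = -10 ⇒ p = 5/8, and the value is (-11)·(5/8) + 6 = -7/8.
For Player II: with q = P(b1), equating R1's and R2's payoffs gives −6q + 1 = 10q − 4 ⇒ q = 5/16.

-7/8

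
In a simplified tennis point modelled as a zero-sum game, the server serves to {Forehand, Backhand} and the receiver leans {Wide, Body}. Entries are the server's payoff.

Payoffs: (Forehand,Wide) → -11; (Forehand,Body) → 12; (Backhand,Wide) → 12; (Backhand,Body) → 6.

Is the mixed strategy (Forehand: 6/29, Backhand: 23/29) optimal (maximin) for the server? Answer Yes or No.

Yes

Against Wide this mix gives (6/29)·(-11) + (23/29)·12 = 210/29.
Against Body this mix gives (6/29)·12 + (23/29)·6 = 210/29.
All of the receiver's active replies (Wide, Body) yield 210/29, and no column does worse for the server. The mix makes the receiver indifferent and guarantees 210/29, so it is optimal.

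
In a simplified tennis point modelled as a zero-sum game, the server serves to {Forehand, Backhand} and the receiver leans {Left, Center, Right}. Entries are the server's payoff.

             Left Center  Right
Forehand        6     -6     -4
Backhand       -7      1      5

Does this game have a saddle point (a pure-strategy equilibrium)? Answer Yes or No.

No

Row minima: Forehand → -6, Backhand → -7; maximin = -6.
Column maxima: Left → 6, Center → 1, Right → 5; minimax = 1.
-6 ≠ 1, so no pure-strategy equilibrium exists.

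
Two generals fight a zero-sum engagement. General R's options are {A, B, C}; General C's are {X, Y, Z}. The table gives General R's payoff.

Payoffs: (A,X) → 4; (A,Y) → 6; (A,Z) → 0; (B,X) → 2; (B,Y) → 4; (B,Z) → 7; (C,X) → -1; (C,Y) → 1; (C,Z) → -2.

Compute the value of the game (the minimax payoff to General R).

Row minima: A → 0, B → 2, C → -2; maximin = 2.
Column maxima: X → 4, Y → 6, Z → 7; minimax = 4.
2 ≠ 4, so there is no saddle point; optimal play is mixed.
C is strictly dominated by A, so General R never plays it.
Y is strictly dominated by X (it gives General R strictly more in every row), so General C never plays it.
On the remaining 2×2 (A, B vs X, Z):
Let General R play A with probability p. Expected payoff against X: 4p + 2(1−p) = 2p + 2; against Z: 0p + 7(1−p) = −7p + 7.
Setting these equal: 2p + 2 = −7p + 7 ⇒ 9p = 5 ⇒ p = 5/9, and the value is (2)·(5/9) + 2 = 28/9.
For General C: with q = P(X), equating A's and B's payoffs gives 4q = −5q + 7 ⇒ q = 7/9.

28/9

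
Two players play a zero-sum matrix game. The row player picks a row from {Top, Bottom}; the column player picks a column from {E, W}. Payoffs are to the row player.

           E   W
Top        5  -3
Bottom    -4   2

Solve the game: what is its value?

-1/7

Row minima: Top → -3, Bottom → -4; maximin = -3.
Column maxima: E → 5, W → 2; minimax = 2.
-3 ≠ 2, so there is no saddle point; optimal play is mixed.
Let the row player play Top with probability p. Expected payoff against E: 5p + (-4)(1−p) = 9p − 4; against W: (-3)p + 2(1−p) = −5p + 2.
Setting these equal: 9p − 4 = −5p + 2 ⇒ 14p = 6 ⇒ p = 3/7, and the value is (9)·(3/7) − 4 = -1/7.
For the column player: with q = P(E), equating Top's and Bottom's payoffs gives 8q − 3 = −6q + 2 ⇒ q = 5/14.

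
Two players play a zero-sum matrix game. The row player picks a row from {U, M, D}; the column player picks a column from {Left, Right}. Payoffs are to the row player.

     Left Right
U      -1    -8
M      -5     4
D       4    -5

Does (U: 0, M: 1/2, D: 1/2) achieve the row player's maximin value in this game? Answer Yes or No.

Against Left this mix gives (1/2)·(-5) + (1/2)·4 = -1/2.
Against Right this mix gives (1/2)·4 + (1/2)·(-5) = -1/2.
All of the column player's active replies (Left, Right) yield -1/2, and no column does worse for the row player. The mix makes the column player indifferent and guarantees -1/2, so it is optimal.

Yes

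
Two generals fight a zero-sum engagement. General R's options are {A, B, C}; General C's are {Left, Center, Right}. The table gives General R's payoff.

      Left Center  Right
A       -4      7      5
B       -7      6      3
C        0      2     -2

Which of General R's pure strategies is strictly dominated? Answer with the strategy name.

A gives a strictly higher payoff than B against every column: -4 > -7, 7 > 6, 5 > 3.
So B is strictly dominated and General R never plays it.

B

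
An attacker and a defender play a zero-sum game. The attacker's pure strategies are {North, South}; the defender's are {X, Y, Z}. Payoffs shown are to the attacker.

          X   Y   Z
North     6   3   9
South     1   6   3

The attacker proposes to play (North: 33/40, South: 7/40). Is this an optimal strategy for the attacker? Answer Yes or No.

No

Against X this mix gives (33/40)·6 + (7/40)·1 = 41/8.
Against Y this mix gives (33/40)·3 + (7/40)·6 = 141/40.
Against Z this mix gives (33/40)·9 + (7/40)·3 = 159/20.
The defender will play Y, holding the attacker to 141/40. Shifting weight toward the row that does better against Y would raise this floor (the equalizing mix achieves 33/8 against both Y and X), so the proposed strategy is not optimal.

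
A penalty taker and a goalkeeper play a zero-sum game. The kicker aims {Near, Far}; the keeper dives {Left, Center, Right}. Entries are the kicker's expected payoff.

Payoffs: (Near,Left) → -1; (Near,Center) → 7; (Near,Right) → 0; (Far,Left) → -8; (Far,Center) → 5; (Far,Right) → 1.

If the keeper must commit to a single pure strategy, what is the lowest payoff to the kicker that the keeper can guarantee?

Column maxima: Left → -1, Center → 7, Right → 1.
The smallest of these is -1.

-1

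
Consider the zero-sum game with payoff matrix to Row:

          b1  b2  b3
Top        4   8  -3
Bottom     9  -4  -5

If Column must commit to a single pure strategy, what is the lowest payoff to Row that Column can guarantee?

-3

Column maxima: b1 → 9, b2 → 8, b3 → -3.
The smallest of these is -3.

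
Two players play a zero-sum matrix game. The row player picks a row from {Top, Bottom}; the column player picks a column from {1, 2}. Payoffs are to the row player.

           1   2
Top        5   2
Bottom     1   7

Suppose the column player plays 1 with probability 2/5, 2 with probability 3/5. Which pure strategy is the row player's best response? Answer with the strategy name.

Expected payoff of Top: (2/5)·5 + (3/5)·2 = 16/5.
Expected payoff of Bottom: (2/5)·1 + (3/5)·7 = 23/5.
The largest is 23/5, so the row player's best response is Bottom.

Bottom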